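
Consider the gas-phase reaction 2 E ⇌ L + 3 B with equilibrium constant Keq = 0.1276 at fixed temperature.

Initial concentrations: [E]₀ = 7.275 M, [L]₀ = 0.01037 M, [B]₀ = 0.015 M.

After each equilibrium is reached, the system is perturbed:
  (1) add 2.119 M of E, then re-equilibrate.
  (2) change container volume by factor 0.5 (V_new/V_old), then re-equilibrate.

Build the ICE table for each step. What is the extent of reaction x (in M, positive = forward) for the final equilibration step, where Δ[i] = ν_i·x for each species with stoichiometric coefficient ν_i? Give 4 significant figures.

Q₀ = 6.6128e-10 vs Keq = 0.1276 ⇒ Q<K, forward
Step 1:
                  E         L         B
  init        7.275   0.01037     0.015
  Δ          -1.272    0.6361     1.908
  eq          6.003    0.6464     1.923
  solve Keq expr → x = 0.6361; check Q = 0.1276
Then add 2.119 M of E.
Step 2:
                  E         L         B
  init        8.122    0.6464     1.923
  Δ         -0.1919   0.09595    0.2878
  eq           7.93    0.7424     2.211
  solve Keq expr → x = 0.09595; check Q = 0.1276
Then change container volume by factor 0.5 (V_new/V_old).
Step 3:
                  E         L         B
  init        15.86     1.485     4.422
  Δ          0.8122   -0.4061    -1.218
  eq          16.67     1.079     3.204
  solve Keq expr → x = -0.4061; check Q = 0.1276

x = -0.4061 M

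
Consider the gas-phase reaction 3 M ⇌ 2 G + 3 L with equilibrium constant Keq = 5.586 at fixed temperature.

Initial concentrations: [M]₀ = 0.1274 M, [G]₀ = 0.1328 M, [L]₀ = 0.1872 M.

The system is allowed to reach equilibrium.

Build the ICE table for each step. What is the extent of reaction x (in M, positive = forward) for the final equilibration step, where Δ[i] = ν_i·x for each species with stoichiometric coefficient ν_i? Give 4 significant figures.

Q₀ = 0.05595 vs Keq = 5.586 ⇒ Q<K, forward
Step 1:
                  M         G         L
  Initial    0.1274    0.1328    0.1872
  Change    -0.0787   0.05247    0.0787
  Equil      0.0487    0.1853    0.2659
  solve Keq expr → x = 0.02623; check Q = 5.586

x = 0.02623 M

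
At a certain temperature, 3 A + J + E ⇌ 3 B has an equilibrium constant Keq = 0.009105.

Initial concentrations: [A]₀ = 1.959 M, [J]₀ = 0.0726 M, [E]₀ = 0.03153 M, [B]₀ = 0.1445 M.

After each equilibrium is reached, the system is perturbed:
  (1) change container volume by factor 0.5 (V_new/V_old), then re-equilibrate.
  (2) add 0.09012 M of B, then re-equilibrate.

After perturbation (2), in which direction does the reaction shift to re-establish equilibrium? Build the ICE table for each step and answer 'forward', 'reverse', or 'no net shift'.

Direction: reverse

Q₀ = 0.1753 vs Keq = 0.009105 ⇒ Q>K, reverse
Step 1:
                   A          J          E          B
  init         1.959     0.0726    0.03153     0.1445
  Δ          0.07063    0.02354    0.02354   -0.07063
  eq            2.03    0.09614    0.05507    0.07387
  solve Keq expr → x = -0.02354; check Q = 0.009105
Then change container volume by factor 0.5 (V_new/V_old).
Step 2:
                   A          J          E          B
  init         4.059     0.1923     0.1101     0.1477
  Δ         -0.06043   -0.02014   -0.02014    0.06043
  eq           3.999     0.1721       0.09     0.2082
  solve Keq expr → x = 0.02014; check Q = 0.009105
Then add 0.09012 M of B.
Step 3:
                   A          J          E          B
  init         3.999     0.1721       0.09     0.2983
  Δ          0.06276    0.02092    0.02092   -0.06276
  eq           4.062     0.1931     0.1109     0.2355
  solve Keq expr → x = -0.02092; check Q = 0.009105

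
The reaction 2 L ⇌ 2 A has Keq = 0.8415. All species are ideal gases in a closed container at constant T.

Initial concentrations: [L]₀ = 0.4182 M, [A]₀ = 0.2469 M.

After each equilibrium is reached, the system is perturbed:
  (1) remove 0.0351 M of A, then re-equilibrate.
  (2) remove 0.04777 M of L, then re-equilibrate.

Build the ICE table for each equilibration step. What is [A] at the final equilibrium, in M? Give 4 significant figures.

[A]_eq = 0.2786 M

Q₀ = 0.3486 vs Keq = 0.8415 ⇒ Q<K, forward
Step 1:
                    L           A
  I            0.4182      0.2469
  C          -0.07131     0.07131
  E            0.3469      0.3182
  solve Keq expr → x = 0.03566; check Q = 0.8415
Then remove 0.0351 M of A.
Step 2:
                    L           A
  I            0.3469      0.2831
  C          -0.01831     0.01831
  E            0.3286      0.3014
  solve Keq expr → x = 0.009153; check Q = 0.8415
Then remove 0.04777 M of L.
Step 3:
                    L           A
  I            0.2808      0.3014
  C           0.02286    -0.02286
  E            0.3037      0.2786
  solve Keq expr → x = -0.01143; check Q = 0.8415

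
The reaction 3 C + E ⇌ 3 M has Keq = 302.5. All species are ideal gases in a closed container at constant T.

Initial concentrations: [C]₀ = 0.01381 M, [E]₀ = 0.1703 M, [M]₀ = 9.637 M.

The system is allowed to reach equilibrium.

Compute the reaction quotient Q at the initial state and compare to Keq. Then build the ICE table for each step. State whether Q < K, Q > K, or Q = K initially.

Q₀ = 1.9954e+09; Q > K (proceeds reverse)

Q₀ = 1.9954e+09 vs Keq = 302.5 ⇒ Q>K, reverse
Step 1:
                  C         E         M
  Initial   0.01381    0.1703     9.637
  Change      1.409    0.4696    -1.409
  Equil       1.422    0.6399     8.228
  solve Keq expr → x = -0.4696; check Q = 302.5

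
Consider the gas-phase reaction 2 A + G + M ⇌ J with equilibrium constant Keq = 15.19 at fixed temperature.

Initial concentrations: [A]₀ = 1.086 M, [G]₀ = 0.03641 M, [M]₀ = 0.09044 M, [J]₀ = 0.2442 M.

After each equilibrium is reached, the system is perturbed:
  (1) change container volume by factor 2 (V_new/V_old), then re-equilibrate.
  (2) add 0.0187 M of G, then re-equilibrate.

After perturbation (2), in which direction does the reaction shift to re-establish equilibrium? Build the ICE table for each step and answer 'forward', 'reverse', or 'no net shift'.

Q₀ = 62.88 vs Keq = 15.19 ⇒ Q>K, reverse
Step 1:
                   A          G          M          J
  Initial      1.086    0.03641    0.09044     0.2442
  Change     0.07945    0.03973    0.03973   -0.03973
  Equil        1.165    0.07614     0.1302     0.2045
  solve Keq expr → x = -0.03973; check Q = 15.19
Then change container volume by factor 2 (V_new/V_old).
Step 2:
                   A          G          M          J
  Initial     0.5827    0.03807    0.06508     0.1022
  Change     0.08579    0.04289    0.04289   -0.04289
  Equil       0.6685    0.08096      0.108    0.05934
  solve Keq expr → x = -0.04289; check Q = 15.19
Then add 0.0187 M of G.
Step 3:
                   A          G          M          J
  Initial     0.6685    0.09966      0.108    0.05934
  Change   -0.009899   -0.00495   -0.00495    0.00495
  Equil       0.6586    0.09471      0.103    0.06429
  solve Keq expr → x = 0.00495; check Q = 15.19

Direction: forward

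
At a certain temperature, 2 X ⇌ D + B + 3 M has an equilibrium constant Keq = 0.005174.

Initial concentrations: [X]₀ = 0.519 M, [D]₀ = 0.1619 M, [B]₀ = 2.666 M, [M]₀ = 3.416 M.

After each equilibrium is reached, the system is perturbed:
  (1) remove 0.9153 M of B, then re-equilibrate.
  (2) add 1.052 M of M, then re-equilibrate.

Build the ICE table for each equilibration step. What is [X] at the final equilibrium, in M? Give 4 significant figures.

Q₀ = 63.87 vs Keq = 0.005174 ⇒ Q>K, reverse
Step 1:
                   X          D          B          M
  Initial      0.519     0.1619      2.666      3.416
  Change      0.3237    -0.1618    -0.1618    -0.4855
  Equil       0.8427 5.8301e-05      2.504       2.93
  solve Keq expr → x = -0.1618; check Q = 0.005174
Then remove 0.9153 M of B.
Step 2:
                   X          D          B          M
  Initial     0.8427 5.8301e-05      1.589       2.93
  Change  -6.7120e-05 3.3560e-05 3.3560e-05 1.0068e-04
  Equil       0.8426 9.1861e-05      1.589      2.931
  solve Keq expr → x = 3.3560e-05; check Q = 0.005174
Then add 1.052 M of M.
Step 3:
                   X          D          B          M
  Initial     0.8426 9.1861e-05      1.589      3.983
  Change  1.1049e-04 -5.5244e-05 -5.5244e-05 -1.6573e-04
  Equil       0.8427 3.6617e-05      1.589      3.982
  solve Keq expr → x = -5.5244e-05; check Q = 0.005174

[X]_eq = 0.8427 M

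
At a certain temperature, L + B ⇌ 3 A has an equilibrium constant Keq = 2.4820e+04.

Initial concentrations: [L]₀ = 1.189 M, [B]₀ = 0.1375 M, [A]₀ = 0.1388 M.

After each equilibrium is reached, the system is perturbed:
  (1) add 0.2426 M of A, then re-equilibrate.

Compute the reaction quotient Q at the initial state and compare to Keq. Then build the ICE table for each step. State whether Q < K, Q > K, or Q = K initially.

Q₀ = 0.01636 vs Keq = 2.4820e+04 ⇒ Q<K, forward
Step 1:
                  L         B         A
  Initial     1.189    0.1375    0.1388
  Change    -0.1375   -0.1375    0.4125
  Equil       1.052 6.4196e-06    0.5513
  solve Keq expr → x = 0.1375; check Q = 2.4820e+04
Then add 0.2426 M of A.
Step 2:
                  L         B         A
  Initial     1.052 6.4196e-06    0.7939
  Change  1.2749e-05 1.2749e-05 -3.8246e-05
  Equil       1.052 1.9168e-05    0.7938
  solve Keq expr → x = -1.2749e-05; check Q = 2.4820e+04

Q₀ = 0.01636; Q < K (proceeds forward)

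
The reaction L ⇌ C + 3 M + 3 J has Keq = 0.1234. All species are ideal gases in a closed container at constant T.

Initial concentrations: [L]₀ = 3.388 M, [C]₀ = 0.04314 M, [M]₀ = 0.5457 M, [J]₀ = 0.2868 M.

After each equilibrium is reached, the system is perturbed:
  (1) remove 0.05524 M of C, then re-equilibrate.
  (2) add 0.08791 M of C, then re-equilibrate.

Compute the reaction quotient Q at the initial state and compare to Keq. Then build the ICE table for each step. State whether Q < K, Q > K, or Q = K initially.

Q₀ = 4.8813e-05 vs Keq = 0.1234 ⇒ Q<K, forward
Step 1:
                  L         C         M         J
  init        3.388   0.04314    0.5457    0.2868
  Δ         -0.2199    0.2199    0.6598    0.6598
  eq          3.168    0.2631     1.206    0.9466
  solve Keq expr → x = 0.2199; check Q = 0.1234
Then remove 0.05524 M of C.
Step 2:
                  L         C         M         J
  init        3.168    0.2078     1.206    0.9466
  Δ        -0.01085   0.01085   0.03255   0.03255
  eq          3.157    0.2187     1.238    0.9792
  solve Keq expr → x = 0.01085; check Q = 0.1234
Then add 0.08791 M of C.
Step 3:
                  L         C         M         J
  init        3.157    0.3066     1.238    0.9792
  Δ         0.01647  -0.01647   -0.0494   -0.0494
  eq          3.174    0.2901     1.189    0.9298
  solve Keq expr → x = -0.01647; check Q = 0.1234

Q₀ = 4.8813e-05; Q < K (proceeds forward)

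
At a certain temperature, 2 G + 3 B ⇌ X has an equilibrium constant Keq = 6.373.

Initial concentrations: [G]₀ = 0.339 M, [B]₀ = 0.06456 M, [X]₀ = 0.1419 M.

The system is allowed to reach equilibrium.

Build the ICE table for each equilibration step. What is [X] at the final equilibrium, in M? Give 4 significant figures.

[X]_eq = 0.05588 M

Q₀ = 4589 vs Keq = 6.373 ⇒ Q>K, reverse
Step 1:
                    G           B           X
  I             0.339     0.06456      0.1419
  C             0.172      0.2581    -0.08602
  E             0.511      0.3226     0.05588
  solve Keq expr → x = -0.08602; check Q = 6.373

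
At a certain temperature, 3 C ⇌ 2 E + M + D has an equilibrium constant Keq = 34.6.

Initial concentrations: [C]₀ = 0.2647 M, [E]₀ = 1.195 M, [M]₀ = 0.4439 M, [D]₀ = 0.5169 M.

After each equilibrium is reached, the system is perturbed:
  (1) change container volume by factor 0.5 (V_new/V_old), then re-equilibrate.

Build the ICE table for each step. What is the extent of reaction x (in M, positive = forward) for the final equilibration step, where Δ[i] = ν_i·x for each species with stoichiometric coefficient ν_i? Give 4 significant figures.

Q₀ = 17.67 vs Keq = 34.6 ⇒ Q<K, forward
Step 1:
                  C         E         M         D
  Initial    0.2647     1.195    0.4439    0.5169
  Change   -0.04511   0.03007   0.01504   0.01504
  Equil      0.2196     1.225    0.4589    0.5319
  solve Keq expr → x = 0.01504; check Q = 34.6
Then change container volume by factor 0.5 (V_new/V_old).
Step 2:
                  C         E         M         D
  Initial    0.4392      2.45    0.9179     1.064
  Change    0.09325  -0.06217  -0.03108  -0.03108
  Equil      0.5324     2.388    0.8868     1.033
  solve Keq expr → x = -0.03108; check Q = 34.6

x = -0.03108 M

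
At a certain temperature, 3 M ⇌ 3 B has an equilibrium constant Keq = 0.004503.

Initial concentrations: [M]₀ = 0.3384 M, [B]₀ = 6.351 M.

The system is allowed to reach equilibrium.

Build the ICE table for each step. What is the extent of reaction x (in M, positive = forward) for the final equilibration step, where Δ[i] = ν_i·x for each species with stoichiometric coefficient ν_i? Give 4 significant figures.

Q₀ = 6611 vs Keq = 0.004503 ⇒ Q>K, reverse
Step 1:
                  M         B
  Initial    0.3384     6.351
  Change      5.403    -5.403
  Equil       5.741    0.9481
  solve Keq expr → x = -1.801; check Q = 0.004503

x = -1.801 M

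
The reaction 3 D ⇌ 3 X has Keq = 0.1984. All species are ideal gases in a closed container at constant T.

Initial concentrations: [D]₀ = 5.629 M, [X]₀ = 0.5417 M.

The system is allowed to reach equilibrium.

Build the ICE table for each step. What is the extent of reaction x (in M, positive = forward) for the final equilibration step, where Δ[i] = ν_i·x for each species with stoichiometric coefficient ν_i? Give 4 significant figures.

x = 0.5772 M

Q₀ = 8.9122e-04 vs Keq = 0.1984 ⇒ Q<K, forward
Step 1:
                   D          X
  I            5.629     0.5417
  C           -1.731      1.731
  E            3.898      2.273
  solve Keq expr → x = 0.5772; check Q = 0.1984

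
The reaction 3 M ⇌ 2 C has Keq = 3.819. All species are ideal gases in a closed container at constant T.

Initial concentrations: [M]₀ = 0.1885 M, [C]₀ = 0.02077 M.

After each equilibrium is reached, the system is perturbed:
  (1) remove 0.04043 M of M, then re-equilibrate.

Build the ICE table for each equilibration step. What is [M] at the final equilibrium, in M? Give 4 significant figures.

Q₀ = 0.06441 vs Keq = 3.819 ⇒ Q<K, forward
Step 1:
                    M           C
  init         0.1885     0.02077
  Δ           -0.0774      0.0516
  eq           0.1111     0.07237
  solve Keq expr → x = 0.0258; check Q = 3.819
Then remove 0.04043 M of M.
Step 2:
                    M           C
  init        0.07067     0.07237
  Δ           0.02365    -0.01576
  eq          0.09432     0.05661
  solve Keq expr → x = -0.007882; check Q = 3.819

[M]_eq = 0.09432 M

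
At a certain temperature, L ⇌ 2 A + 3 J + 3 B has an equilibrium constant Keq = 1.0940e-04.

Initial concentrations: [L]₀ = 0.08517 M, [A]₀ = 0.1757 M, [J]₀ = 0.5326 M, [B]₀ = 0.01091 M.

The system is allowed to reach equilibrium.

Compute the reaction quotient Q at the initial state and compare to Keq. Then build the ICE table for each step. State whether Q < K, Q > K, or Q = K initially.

Q₀ = 7.1111e-08; Q < K (proceeds forward)

Q₀ = 7.1111e-08 vs Keq = 1.0940e-04 ⇒ Q<K, forward
Step 1:
                    L           A           J           B
  Initial     0.08517      0.1757      0.5326     0.01091
  Change     -0.02438     0.04876     0.07314     0.07314
  Equil       0.06079      0.2245      0.6057     0.08405
  solve Keq expr → x = 0.02438; check Q = 1.0940e-04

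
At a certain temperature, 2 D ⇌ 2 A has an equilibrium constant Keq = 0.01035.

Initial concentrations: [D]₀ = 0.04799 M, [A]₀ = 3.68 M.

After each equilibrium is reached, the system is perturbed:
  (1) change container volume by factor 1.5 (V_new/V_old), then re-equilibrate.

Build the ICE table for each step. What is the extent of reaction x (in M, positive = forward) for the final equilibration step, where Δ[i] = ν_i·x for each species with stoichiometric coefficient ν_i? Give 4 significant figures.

x = 0 M

Q₀ = 5880 vs Keq = 0.01035 ⇒ Q>K, reverse
Step 1:
                   D          A
  Initial    0.04799       3.68
  Change       3.336     -3.336
  Equil        3.384     0.3442
  solve Keq expr → x = -1.668; check Q = 0.01035
Then change container volume by factor 1.5 (V_new/V_old).
Step 2:
                   D          A
  Initial      2.256     0.2295
  Change           0          0
  Equil        2.256     0.2295
  solve Keq expr → x = 0; check Q = 0.01035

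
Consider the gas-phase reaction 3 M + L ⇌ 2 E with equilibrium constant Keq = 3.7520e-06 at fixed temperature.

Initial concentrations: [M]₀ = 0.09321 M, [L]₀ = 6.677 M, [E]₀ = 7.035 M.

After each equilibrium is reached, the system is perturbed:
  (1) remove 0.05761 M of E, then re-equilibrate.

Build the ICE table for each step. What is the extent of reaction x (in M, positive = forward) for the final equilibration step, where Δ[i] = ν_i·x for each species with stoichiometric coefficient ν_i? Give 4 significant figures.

Q₀ = 9153 vs Keq = 3.7520e-06 ⇒ Q>K, reverse
Step 1:
                  M         L         E
  I         0.09321     6.677     7.035
  C           10.25     3.415     -6.83
  E           10.34     10.09    0.2046
  solve Keq expr → x = -3.415; check Q = 3.7520e-06
Then remove 0.05761 M of E.
Step 2:
                  M         L         E
  I           10.34     10.09     0.147
  C        -0.08234  -0.02745    0.0549
  E           10.26     10.06    0.2019
  solve Keq expr → x = 0.02745; check Q = 3.7520e-06

x = 0.02745 M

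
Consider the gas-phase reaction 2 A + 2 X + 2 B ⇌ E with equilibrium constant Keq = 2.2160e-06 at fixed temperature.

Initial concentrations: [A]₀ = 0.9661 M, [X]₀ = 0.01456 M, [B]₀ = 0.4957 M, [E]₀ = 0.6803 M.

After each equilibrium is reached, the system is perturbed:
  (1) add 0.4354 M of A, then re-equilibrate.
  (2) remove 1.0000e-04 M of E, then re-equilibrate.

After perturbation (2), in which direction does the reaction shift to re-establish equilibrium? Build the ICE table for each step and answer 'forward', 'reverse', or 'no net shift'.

Q₀ = 1.3993e+04 vs Keq = 2.2160e-06 ⇒ Q>K, reverse
Step 1:
                  A         X         B         E
  I          0.9661   0.01456    0.4957    0.6803
  C            1.36      1.36      1.36   -0.6802
  E           2.327     1.375     1.856 7.8131e-05
  solve Keq expr → x = -0.6802; check Q = 2.2160e-06
Then add 0.4354 M of A.
Step 2:
                  A         X         B         E
  I           2.762     1.375     1.856 7.8131e-05
  C       -6.3914e-05 -6.3914e-05 -6.3914e-05 3.1957e-05
  E           2.762     1.375     1.856 1.1009e-04
  solve Keq expr → x = 3.1957e-05; check Q = 2.2160e-06
Then remove 1.0000e-04 M of E.
Step 3:
                  A         X         B         E
  I           2.762     1.375     1.856 1.0088e-05
  C       -1.9986e-04 -1.9986e-04 -1.9986e-04 9.9928e-05
  E           2.762     1.375     1.856 1.1002e-04
  solve Keq expr → x = 9.9928e-05; check Q = 2.2160e-06

Direction: forward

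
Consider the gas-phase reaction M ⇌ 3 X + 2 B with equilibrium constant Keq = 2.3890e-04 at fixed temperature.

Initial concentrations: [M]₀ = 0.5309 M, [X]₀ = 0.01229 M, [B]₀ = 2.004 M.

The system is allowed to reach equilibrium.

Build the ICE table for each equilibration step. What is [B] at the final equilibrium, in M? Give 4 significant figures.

[B]_eq = 2.017 M

Q₀ = 1.4042e-05 vs Keq = 2.3890e-04 ⇒ Q<K, forward
Step 1:
                    M           X           B
  I            0.5309     0.01229       2.004
  C         -0.006353     0.01906     0.01271
  E            0.5245     0.03135       2.017
  solve Keq expr → x = 0.006353; check Q = 2.3890e-04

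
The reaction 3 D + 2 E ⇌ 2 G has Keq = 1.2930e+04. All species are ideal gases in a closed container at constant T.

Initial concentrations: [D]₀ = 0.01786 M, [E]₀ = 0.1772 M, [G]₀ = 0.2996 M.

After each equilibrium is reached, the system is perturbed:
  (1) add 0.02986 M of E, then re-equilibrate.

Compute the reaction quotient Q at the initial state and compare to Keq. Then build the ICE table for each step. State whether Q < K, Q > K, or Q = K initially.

Q₀ = 5.0178e+05; Q > K (proceeds reverse)

Q₀ = 5.0178e+05 vs Keq = 1.2930e+04 ⇒ Q>K, reverse
Step 1:
                  D         E         G
  Initial   0.01786    0.1772    0.2996
  Change    0.03491   0.02327  -0.02327
  Equil     0.05277    0.2005    0.2763
  solve Keq expr → x = -0.01164; check Q = 1.2930e+04
Then add 0.02986 M of E.
Step 2:
                  D         E         G
  Initial   0.05277    0.2303    0.2763
  Change  -0.003982 -0.002655  0.002655
  Equil     0.04879    0.2277     0.279
  solve Keq expr → x = 0.001327; check Q = 1.2930e+04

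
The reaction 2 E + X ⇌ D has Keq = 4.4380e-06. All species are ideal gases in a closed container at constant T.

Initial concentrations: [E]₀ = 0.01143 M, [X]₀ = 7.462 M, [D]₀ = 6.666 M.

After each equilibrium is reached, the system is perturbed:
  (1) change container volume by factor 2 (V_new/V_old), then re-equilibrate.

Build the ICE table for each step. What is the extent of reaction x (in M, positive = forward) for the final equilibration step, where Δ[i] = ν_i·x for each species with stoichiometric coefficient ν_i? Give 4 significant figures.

x = -0.004165 M

Q₀ = 6838 vs Keq = 4.4380e-06 ⇒ Q>K, reverse
Step 1:
                  E         X         D
  I         0.01143     7.462     6.666
  C           13.31     6.655    -6.655
  E           13.32     14.12   0.01112
  solve Keq expr → x = -6.655; check Q = 4.4380e-06
Then change container volume by factor 2 (V_new/V_old).
Step 2:
                  E         X         D
  I           6.661     7.058  0.005559
  C         0.00833  0.004165 -0.004165
  E           6.669     7.063  0.001394
  solve Keq expr → x = -0.004165; check Q = 4.4380e-06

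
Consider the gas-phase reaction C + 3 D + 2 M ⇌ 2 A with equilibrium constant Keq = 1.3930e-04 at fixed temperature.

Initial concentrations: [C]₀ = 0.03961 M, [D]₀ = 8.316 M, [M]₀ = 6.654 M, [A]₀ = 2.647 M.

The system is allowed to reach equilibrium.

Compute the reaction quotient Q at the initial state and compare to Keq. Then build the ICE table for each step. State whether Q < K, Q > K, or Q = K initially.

Q₀ = 0.006947; Q > K (proceeds reverse)

Q₀ = 0.006947 vs Keq = 1.3930e-04 ⇒ Q>K, reverse
Step 1:
                    C           D           M           A
  I           0.03961       8.316       6.654       2.647
  C            0.4257       1.277      0.8515     -0.8515
  E            0.4653       9.593       7.505       1.796
  solve Keq expr → x = -0.4257; check Q = 1.3930e-04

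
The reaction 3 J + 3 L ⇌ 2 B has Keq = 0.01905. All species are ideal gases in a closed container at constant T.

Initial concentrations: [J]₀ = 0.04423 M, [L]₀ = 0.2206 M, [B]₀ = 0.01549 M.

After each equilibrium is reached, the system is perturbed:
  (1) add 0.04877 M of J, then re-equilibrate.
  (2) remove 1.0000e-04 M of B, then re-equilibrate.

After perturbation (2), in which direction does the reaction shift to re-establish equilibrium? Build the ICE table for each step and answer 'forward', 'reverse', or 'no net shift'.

Q₀ = 258.3 vs Keq = 0.01905 ⇒ Q>K, reverse
Step 1:
                  J         L         B
  Initial   0.04423    0.2206   0.01549
  Change     0.0228    0.0228   -0.0152
  Equil     0.06703    0.2434 2.8766e-04
  solve Keq expr → x = -0.007601; check Q = 0.01905
Then add 0.04877 M of J.
Step 2:
                  J         L         B
  Initial    0.1158    0.2434 2.8766e-04
  Change  -5.3821e-04 -5.3821e-04 3.5881e-04
  Equil      0.1153    0.2429 6.4646e-04
  solve Keq expr → x = 1.7940e-04; check Q = 0.01905
Then remove 1.0000e-04 M of B.
Step 3:
                  J         L         B
  Initial    0.1153    0.2429 5.4646e-04
  Change  -1.4726e-04 -1.4726e-04 9.8175e-05
  Equil      0.1151    0.2427 6.4464e-04
  solve Keq expr → x = 4.9087e-05; check Q = 0.01905

Direction: forward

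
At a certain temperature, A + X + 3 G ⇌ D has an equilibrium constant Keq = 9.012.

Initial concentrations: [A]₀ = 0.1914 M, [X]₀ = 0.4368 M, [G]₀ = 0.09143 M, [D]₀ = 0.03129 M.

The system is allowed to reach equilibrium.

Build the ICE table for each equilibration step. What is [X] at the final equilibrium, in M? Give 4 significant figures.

Q₀ = 489.7 vs Keq = 9.012 ⇒ Q>K, reverse
Step 1:
                  A         X         G         D
  init       0.1914    0.4368   0.09143   0.03129
  Δ         0.02669   0.02669   0.08008  -0.02669
  eq         0.2181    0.4635    0.1715  0.004596
  solve Keq expr → x = -0.02669; check Q = 9.012

[X]_eq = 0.4635 M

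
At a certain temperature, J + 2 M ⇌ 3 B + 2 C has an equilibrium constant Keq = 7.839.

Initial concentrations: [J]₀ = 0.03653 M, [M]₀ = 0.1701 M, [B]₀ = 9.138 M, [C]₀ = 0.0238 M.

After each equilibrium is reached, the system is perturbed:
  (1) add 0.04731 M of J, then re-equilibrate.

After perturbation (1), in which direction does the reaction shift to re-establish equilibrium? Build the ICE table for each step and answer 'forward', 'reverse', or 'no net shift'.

Direction: forward

Q₀ = 408.9 vs Keq = 7.839 ⇒ Q>K, reverse
Step 1:
                  J         M         B         C
  I         0.03653    0.1701     9.138    0.0238
  C         0.00982   0.01964  -0.02946  -0.01964
  E         0.04635    0.1897     9.109   0.00416
  solve Keq expr → x = -0.00982; check Q = 7.839
Then add 0.04731 M of J.
Step 2:
                  J         M         B         C
  I         0.09366    0.1897     9.109   0.00416
  C       -8.3646e-04 -0.001673  0.002509  0.001673
  E         0.09282    0.1881     9.111  0.005833
  solve Keq expr → x = 8.3646e-04; check Q = 7.839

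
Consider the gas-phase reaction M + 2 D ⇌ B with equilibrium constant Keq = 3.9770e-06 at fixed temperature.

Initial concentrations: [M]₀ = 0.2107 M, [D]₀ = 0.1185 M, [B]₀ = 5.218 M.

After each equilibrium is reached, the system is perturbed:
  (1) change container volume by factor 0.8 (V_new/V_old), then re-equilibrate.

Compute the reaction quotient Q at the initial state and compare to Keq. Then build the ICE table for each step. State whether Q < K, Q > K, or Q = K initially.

Q₀ = 1764 vs Keq = 3.9770e-06 ⇒ Q>K, reverse
Step 1:
                  M         D         B
  init       0.2107    0.1185     5.218
  Δ           5.216     10.43    -5.216
  eq          5.426     10.55  0.002402
  solve Keq expr → x = -5.216; check Q = 3.9770e-06
Then change container volume by factor 0.8 (V_new/V_old).
Step 2:
                  M         D         B
  init        6.783     13.19  0.003002
  Δ       -0.001685  -0.00337  0.001685
  eq          6.781     13.18  0.004687
  solve Keq expr → x = 0.001685; check Q = 3.9770e-06

Q₀ = 1764; Q > K (proceeds reverse)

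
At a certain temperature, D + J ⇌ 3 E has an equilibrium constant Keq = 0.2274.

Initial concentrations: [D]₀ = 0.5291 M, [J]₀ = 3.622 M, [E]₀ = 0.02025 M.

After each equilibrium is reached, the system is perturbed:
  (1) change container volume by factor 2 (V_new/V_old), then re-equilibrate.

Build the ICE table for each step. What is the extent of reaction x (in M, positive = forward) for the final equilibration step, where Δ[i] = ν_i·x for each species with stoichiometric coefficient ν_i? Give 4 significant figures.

x = 0.02091 M

Q₀ = 4.3330e-06 vs Keq = 0.2274 ⇒ Q<K, forward
Step 1:
                    D           J           E
  I            0.5291       3.622     0.02025
  C            -0.204      -0.204       0.612
  E            0.3251       3.418      0.6322
  solve Keq expr → x = 0.204; check Q = 0.2274
Then change container volume by factor 2 (V_new/V_old).
Step 2:
                    D           J           E
  I            0.1626       1.709      0.3161
  C          -0.02091    -0.02091     0.06274
  E            0.1416       1.688      0.3788
  solve Keq expr → x = 0.02091; check Q = 0.2274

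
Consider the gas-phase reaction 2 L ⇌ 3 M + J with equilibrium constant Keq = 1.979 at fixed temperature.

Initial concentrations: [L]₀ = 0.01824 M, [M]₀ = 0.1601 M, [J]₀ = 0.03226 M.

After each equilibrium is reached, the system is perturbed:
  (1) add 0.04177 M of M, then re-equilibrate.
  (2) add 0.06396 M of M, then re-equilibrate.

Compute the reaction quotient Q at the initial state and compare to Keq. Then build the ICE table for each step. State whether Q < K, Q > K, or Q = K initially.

Q₀ = 0.3979; Q < K (proceeds forward)

Q₀ = 0.3979 vs Keq = 1.979 ⇒ Q<K, forward
Step 1:
                  L         M         J
  Initial   0.01824    0.1601   0.03226
  Change  -0.008483   0.01272  0.004241
  Equil    0.009757    0.1728    0.0365
  solve Keq expr → x = 0.004241; check Q = 1.979
Then add 0.04177 M of M.
Step 2:
                  L         M         J
  Initial  0.009757    0.2146    0.0365
  Change    0.00304  -0.00456  -0.00152
  Equil      0.0128      0.21   0.03498
  solve Keq expr → x = -0.00152; check Q = 1.979
Then add 0.06396 M of M.
Step 3:
                  L         M         J
  Initial    0.0128     0.274   0.03498
  Change   0.004865 -0.007298 -0.002433
  Equil     0.01766    0.2667   0.03255
  solve Keq expr → x = -0.002433; check Q = 1.979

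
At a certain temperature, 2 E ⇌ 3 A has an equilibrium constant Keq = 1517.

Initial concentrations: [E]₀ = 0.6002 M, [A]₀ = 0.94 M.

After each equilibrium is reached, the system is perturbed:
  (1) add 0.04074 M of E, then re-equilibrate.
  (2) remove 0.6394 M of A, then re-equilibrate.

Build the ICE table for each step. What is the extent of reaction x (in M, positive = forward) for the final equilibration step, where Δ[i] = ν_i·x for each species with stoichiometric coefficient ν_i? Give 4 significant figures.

x = 0.0141 M

Q₀ = 2.306 vs Keq = 1517 ⇒ Q<K, forward
Step 1:
                   E          A
  Initial     0.6002       0.94
  Change     -0.5407     0.8111
  Equil      0.05949      1.751
  solve Keq expr → x = 0.2704; check Q = 1517
Then add 0.04074 M of E.
Step 2:
                   E          A
  Initial     0.1002      1.751
  Change    -0.03783    0.05674
  Equil      0.06241      1.808
  solve Keq expr → x = 0.01891; check Q = 1517
Then remove 0.6394 M of A.
Step 3:
                   E          A
  Initial    0.06241      1.168
  Change     -0.0282    0.04231
  Equil       0.0342      1.211
  solve Keq expr → x = 0.0141; check Q = 1517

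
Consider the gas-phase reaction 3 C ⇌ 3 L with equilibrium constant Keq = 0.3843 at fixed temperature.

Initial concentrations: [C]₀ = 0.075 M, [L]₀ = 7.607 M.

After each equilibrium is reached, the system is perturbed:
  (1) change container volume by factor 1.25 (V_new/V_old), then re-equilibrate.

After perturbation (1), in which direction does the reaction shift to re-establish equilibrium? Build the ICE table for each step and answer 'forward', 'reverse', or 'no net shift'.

Q₀ = 1.0434e+06 vs Keq = 0.3843 ⇒ Q>K, reverse
Step 1:
                    C           L
  init          0.075       7.607
  Δ             4.373      -4.373
  eq            4.448       3.234
  solve Keq expr → x = -1.458; check Q = 0.3843
Then change container volume by factor 1.25 (V_new/V_old).
Step 2:
                    C           L
  init          3.558       2.587
  Δ                 0           0
  eq            3.558       2.587
  solve Keq expr → x = 0; check Q = 0.3843

Direction: no net shift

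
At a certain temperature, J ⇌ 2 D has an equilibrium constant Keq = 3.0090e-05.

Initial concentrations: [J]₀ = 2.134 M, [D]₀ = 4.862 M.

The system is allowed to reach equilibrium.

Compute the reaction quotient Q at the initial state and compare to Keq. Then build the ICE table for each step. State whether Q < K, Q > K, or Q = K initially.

Q₀ = 11.08; Q > K (proceeds reverse)

Q₀ = 11.08 vs Keq = 3.0090e-05 ⇒ Q>K, reverse
Step 1:
                   J          D
  init         2.134      4.862
  Δ            2.425      -4.85
  eq           4.559    0.01171
  solve Keq expr → x = -2.425; check Q = 3.0090e-05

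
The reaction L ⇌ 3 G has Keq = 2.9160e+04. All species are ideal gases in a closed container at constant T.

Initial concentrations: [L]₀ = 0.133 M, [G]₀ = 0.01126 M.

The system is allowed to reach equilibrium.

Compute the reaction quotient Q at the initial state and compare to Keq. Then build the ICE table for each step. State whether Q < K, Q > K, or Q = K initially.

Q₀ = 1.0734e-05; Q < K (proceeds forward)

Q₀ = 1.0734e-05 vs Keq = 2.9160e+04 ⇒ Q<K, forward
Step 1:
                    L           G
  I             0.133     0.01126
  C            -0.133       0.399
  E        2.3679e-06      0.4103
  solve Keq expr → x = 0.133; check Q = 2.9160e+04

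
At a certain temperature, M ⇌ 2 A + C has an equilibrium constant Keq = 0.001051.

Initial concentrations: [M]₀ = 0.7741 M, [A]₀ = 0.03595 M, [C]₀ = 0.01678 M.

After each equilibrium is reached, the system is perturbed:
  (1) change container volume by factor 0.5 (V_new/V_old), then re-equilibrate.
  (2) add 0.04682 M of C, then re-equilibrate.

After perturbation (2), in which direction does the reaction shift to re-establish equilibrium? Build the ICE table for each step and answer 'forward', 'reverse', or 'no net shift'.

Q₀ = 2.8015e-05 vs Keq = 0.001051 ⇒ Q<K, forward
Step 1:
                  M         A         C
  I          0.7741   0.03595   0.01678
  C         -0.0402    0.0804    0.0402
  E          0.7339    0.1163   0.05698
  solve Keq expr → x = 0.0402; check Q = 0.001051
Then change container volume by factor 0.5 (V_new/V_old).
Step 2:
                  M         A         C
  I           1.468    0.2327     0.114
  C         0.04206  -0.08413  -0.04206
  E            1.51    0.1486   0.07189
  solve Keq expr → x = -0.04206; check Q = 0.001051
Then add 0.04682 M of C.
Step 3:
                  M         A         C
  I            1.51    0.1486    0.1187
  C         0.01282  -0.02564  -0.01282
  E           1.523    0.1229    0.1059
  solve Keq expr → x = -0.01282; check Q = 0.001051

Direction: reverse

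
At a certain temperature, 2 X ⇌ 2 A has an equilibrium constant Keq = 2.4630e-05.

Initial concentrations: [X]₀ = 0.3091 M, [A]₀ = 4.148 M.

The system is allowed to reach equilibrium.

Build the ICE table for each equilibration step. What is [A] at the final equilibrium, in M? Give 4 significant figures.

[A]_eq = 0.02201 M

Q₀ = 180.1 vs Keq = 2.4630e-05 ⇒ Q>K, reverse
Step 1:
                   X          A
  init        0.3091      4.148
  Δ            4.126     -4.126
  eq           4.435    0.02201
  solve Keq expr → x = -2.063; check Q = 2.4630e-05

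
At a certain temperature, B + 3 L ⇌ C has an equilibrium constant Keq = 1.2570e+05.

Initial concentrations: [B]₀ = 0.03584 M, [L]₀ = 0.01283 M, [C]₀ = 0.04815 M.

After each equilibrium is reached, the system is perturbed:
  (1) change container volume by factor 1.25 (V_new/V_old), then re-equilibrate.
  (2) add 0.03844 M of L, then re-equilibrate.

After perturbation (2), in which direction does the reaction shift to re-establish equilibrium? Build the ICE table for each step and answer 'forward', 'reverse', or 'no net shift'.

Direction: forward

Q₀ = 6.3613e+05 vs Keq = 1.2570e+05 ⇒ Q>K, reverse
Step 1:
                   B          L          C
  Initial    0.03584    0.01283    0.04815
  Change    0.002748   0.008245  -0.002748
  Equil      0.03859    0.02107     0.0454
  solve Keq expr → x = -0.002748; check Q = 1.2570e+05
Then change container volume by factor 1.25 (V_new/V_old).
Step 2:
                   B          L          C
  Initial    0.03087    0.01686    0.03632
  Change    0.001234   0.003703  -0.001234
  Equil       0.0321    0.02056    0.03509
  solve Keq expr → x = -0.001234; check Q = 1.2570e+05
Then add 0.03844 M of L.
Step 3:
                   B          L          C
  Initial     0.0321      0.059    0.03509
  Change    -0.01103   -0.03309    0.01103
  Equil      0.02108    0.02592    0.04612
  solve Keq expr → x = 0.01103; check Q = 1.2570e+05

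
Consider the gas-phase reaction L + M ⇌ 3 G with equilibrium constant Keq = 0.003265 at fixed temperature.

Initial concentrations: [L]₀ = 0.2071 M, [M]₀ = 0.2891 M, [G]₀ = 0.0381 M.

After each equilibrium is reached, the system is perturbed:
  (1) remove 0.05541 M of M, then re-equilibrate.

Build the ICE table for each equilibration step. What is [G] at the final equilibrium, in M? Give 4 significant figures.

Q₀ = 9.2373e-04 vs Keq = 0.003265 ⇒ Q<K, forward
Step 1:
                  L         M         G
  Initial    0.2071    0.2891    0.0381
  Change  -0.006307 -0.006307   0.01892
  Equil      0.2008    0.2828   0.05702
  solve Keq expr → x = 0.006307; check Q = 0.003265
Then remove 0.05541 M of M.
Step 2:
                  L         M         G
  Initial    0.2008    0.2274   0.05702
  Change   0.001263  0.001263 -0.003789
  Equil      0.2021    0.2286   0.05323
  solve Keq expr → x = -0.001263; check Q = 0.003265

[G]_eq = 0.05323 M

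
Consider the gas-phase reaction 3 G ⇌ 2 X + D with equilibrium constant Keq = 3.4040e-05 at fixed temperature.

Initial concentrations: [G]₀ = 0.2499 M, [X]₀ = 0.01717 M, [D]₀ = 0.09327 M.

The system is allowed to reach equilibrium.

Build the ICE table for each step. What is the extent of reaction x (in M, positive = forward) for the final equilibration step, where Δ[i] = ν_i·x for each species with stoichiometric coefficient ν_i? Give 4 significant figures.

Q₀ = 0.001762 vs Keq = 3.4040e-05 ⇒ Q>K, reverse
Step 1:
                    G           X           D
  Initial      0.2499     0.01717     0.09327
  Change      0.02154    -0.01436   -0.007179
  Equil        0.2714    0.002812     0.08609
  solve Keq expr → x = -0.007179; check Q = 3.4040e-05

x = -0.007179 M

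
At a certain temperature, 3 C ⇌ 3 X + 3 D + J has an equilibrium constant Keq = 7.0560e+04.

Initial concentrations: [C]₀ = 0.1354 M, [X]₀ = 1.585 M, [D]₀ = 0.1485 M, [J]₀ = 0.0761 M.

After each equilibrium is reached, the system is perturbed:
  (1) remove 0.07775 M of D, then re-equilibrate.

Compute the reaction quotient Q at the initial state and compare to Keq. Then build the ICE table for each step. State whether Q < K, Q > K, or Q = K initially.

Q₀ = 0.3998; Q < K (proceeds forward)

Q₀ = 0.3998 vs Keq = 7.0560e+04 ⇒ Q<K, forward
Step 1:
                   C          X          D          J
  Initial     0.1354      1.585     0.1485     0.0761
  Change     -0.1297     0.1297     0.1297    0.04324
  Equil     0.005684      1.715     0.2782     0.1193
  solve Keq expr → x = 0.04324; check Q = 7.0560e+04
Then remove 0.07775 M of D.
Step 2:
                   C          X          D          J
  Initial   0.005684      1.715     0.2005     0.1193
  Change   -0.001547   0.001547   0.001547 5.1572e-04
  Equil     0.004137      1.716      0.202     0.1199
  solve Keq expr → x = 5.1572e-04; check Q = 7.0560e+04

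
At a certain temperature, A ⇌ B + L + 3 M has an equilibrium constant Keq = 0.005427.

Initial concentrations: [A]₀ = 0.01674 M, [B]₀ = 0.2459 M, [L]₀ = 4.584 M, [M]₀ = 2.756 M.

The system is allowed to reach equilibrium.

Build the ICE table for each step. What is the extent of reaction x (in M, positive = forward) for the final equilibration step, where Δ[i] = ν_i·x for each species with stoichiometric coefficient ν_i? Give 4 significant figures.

Q₀ = 1410 vs Keq = 0.005427 ⇒ Q>K, reverse
Step 1:
                   A          B          L          M
  init       0.01674     0.2459      4.584      2.756
  Δ           0.2459    -0.2459    -0.2459    -0.7376
  eq          0.2626 3.9950e-05      4.338      2.018
  solve Keq expr → x = -0.2459; check Q = 0.005427

x = -0.2459 M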